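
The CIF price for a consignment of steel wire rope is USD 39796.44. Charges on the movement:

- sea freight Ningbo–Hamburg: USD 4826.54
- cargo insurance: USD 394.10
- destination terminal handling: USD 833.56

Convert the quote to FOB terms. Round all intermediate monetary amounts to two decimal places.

Not relevant to the conversion: destination terminal — on the buyer under both terms; not part of either seller's price.
From CIF to FOB, the seller no longer bears: freight, insurance.
FOB price = 39796.44 − 4826.54 − 394.10 = 34575.80

FOB price: USD 34575.80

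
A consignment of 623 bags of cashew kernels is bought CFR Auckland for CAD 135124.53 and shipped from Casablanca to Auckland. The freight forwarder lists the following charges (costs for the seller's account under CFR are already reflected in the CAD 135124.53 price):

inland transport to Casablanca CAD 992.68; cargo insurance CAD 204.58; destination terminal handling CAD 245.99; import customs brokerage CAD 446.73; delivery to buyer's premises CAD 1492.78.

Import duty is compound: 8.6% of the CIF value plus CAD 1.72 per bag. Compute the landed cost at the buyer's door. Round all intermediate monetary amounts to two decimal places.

Total landed cost: CAD 150224.47

CFR: the seller pays costs through ocean freight to the destination port, but not insurance.
Already in the invoice (seller's account under CFR): inland to port — exclude.
CIF value = CFR price + insurance = 135124.53 + 204.58 = 135329.11
Ad valorem component: 135329.11 × 8.6% = 11638.30
Specific component: 623 × 1.72 = 1071.56
Import duty = 11638.30 + 1071.56 = 12709.86
Buyer bears: insurance 204.58 + destination terminal 245.99 + brokerage 446.73 + delivery 1492.78 + duty 12709.86 = 15099.94
Landed cost = invoice 135124.53 + 15099.94 = 150224.47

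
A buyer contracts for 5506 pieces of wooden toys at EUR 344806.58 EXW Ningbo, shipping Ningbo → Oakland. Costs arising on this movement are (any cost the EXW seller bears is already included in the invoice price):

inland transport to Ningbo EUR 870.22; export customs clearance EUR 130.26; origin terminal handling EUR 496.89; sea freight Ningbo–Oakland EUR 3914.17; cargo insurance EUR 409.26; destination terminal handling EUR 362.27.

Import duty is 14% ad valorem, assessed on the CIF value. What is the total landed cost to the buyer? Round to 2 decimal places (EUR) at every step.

Total landed cost: EUR 400077.48

EXW: the seller makes goods available at their premises; the buyer bears all onward costs.
CIF value = EXW price + inland to port + export clearance + origin terminal + freight + insurance = 344806.58 + 870.22 + 130.26 + 496.89 + 3914.17 + 409.26 = 350627.38
Import duty = 350627.38 × 14% = 49087.83
Buyer bears: inland to port 870.22 + export clearance 130.26 + origin terminal 496.89 + freight 3914.17 + insurance 409.26 + destination terminal 362.27 + duty 49087.83 = 55270.90
Landed cost = invoice 344806.58 + 55270.90 = 400077.48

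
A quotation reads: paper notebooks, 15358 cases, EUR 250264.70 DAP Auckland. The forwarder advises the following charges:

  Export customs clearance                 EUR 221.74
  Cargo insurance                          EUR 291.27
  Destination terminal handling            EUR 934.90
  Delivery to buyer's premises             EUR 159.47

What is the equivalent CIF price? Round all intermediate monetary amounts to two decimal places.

CIF price: EUR 249170.33

Not relevant to the conversion: export clearance, insurance — on the seller under both DAP and CIF; already in the DAP price and stays in the CIF price.
From DAP to CIF, the seller no longer bears: destination terminal, delivery.
CIF price = 250264.70 − 934.90 − 159.47 = 249170.33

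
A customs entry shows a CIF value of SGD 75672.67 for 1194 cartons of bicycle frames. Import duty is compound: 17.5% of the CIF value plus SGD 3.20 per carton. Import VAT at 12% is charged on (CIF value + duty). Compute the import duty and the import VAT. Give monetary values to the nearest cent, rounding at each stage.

Ad valorem component: 75672.67 × 17.5% = 13242.72
Specific component: 1194 × 3.20 = 3820.80
Import duty = 13242.72 + 3820.80 = 17063.52
VAT base = CIF + duty = 75672.67 + 17063.52 = 92736.19
Import VAT = 92736.19 × 12% = 11128.34

Import duty: SGD 17063.52; import VAT: SGD 11128.34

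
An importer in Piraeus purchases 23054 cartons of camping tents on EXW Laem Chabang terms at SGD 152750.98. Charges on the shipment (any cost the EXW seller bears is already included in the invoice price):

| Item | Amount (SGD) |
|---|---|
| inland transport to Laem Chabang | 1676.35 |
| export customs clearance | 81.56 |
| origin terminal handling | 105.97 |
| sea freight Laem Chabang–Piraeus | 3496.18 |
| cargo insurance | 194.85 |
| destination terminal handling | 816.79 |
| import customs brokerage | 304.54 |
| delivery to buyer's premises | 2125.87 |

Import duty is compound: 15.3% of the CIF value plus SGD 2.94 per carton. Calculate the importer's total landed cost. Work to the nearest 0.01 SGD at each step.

Total landed cost: SGD 253552.65

EXW: the seller makes goods available at their premises; the buyer bears all onward costs.
CIF value = EXW price + inland to port + export clearance + origin terminal + freight + insurance = 152750.98 + 1676.35 + 81.56 + 105.97 + 3496.18 + 194.85 = 158305.89
Ad valorem component: 158305.89 × 15.3% = 24220.80
Specific component: 23054 × 2.94 = 67778.76
Import duty = 24220.80 + 67778.76 = 91999.56
Buyer bears: inland to port 1676.35 + export clearance 81.56 + origin terminal 105.97 + freight 3496.18 + insurance 194.85 + destination terminal 816.79 + brokerage 304.54 + delivery 2125.87 + duty 91999.56 = 100801.67
Landed cost = invoice 152750.98 + 100801.67 = 253552.65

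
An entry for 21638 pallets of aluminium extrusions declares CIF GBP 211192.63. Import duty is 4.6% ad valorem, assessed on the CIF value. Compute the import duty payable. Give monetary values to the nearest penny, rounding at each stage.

Import duty: GBP 9714.86

Import duty = 211192.63 × 4.6% = 9714.86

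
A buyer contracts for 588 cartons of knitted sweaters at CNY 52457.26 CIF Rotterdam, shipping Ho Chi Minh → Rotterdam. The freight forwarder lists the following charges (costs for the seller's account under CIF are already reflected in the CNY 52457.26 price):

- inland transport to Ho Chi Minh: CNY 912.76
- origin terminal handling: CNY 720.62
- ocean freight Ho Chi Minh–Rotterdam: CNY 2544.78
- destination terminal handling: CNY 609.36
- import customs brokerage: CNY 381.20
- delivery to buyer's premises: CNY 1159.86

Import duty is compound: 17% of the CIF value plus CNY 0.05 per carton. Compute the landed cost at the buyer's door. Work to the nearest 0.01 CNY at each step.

CIF: the seller pays costs through ocean freight and marine insurance to the destination port.
Already in the invoice (seller's account under CIF): inland to port, origin terminal, freight — exclude.
The CIF price already equals the CIF value: 52457.26
Ad valorem component: 52457.26 × 17% = 8917.73
Specific component: 588 × 0.05 = 29.40
Import duty = 8917.73 + 29.40 = 8947.13
Buyer bears: destination terminal 609.36 + brokerage 381.20 + delivery 1159.86 + duty 8947.13 = 11097.55
Landed cost = invoice 52457.26 + 11097.55 = 63554.81

Total landed cost: CNY 63554.81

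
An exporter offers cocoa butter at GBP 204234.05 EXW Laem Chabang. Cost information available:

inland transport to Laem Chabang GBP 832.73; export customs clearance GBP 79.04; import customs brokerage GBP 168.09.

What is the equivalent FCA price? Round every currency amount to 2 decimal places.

FCA price: GBP 205145.82

Not relevant to the conversion: brokerage — on the buyer under both terms; not part of either seller's price.
From EXW to FCA, the seller additionally bears: inland to port, export clearance.
FCA price = 204234.05 + 832.73 + 79.04 = 205145.82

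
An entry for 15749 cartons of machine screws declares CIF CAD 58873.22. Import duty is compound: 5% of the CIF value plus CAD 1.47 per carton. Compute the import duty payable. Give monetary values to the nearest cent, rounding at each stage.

Import duty: CAD 26094.69

Ad valorem component: 58873.22 × 5% = 2943.66
Specific component: 15749 × 1.47 = 23151.03
Import duty = 2943.66 + 23151.03 = 26094.69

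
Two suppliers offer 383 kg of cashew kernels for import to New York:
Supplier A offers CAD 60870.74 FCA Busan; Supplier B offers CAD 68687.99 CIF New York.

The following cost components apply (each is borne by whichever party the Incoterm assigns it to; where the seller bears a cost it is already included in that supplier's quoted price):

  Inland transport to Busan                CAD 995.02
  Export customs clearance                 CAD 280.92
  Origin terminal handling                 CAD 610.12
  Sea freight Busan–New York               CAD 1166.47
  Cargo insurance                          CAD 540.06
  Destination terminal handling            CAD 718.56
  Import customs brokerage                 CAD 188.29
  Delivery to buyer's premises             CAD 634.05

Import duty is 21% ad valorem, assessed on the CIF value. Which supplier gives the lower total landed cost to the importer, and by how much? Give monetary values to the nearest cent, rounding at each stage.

Supplier A (FCA):
CIF value = FCA price + origin terminal + freight + insurance = 60870.74 + 610.12 + 1166.47 + 540.06 = 63187.39
Import duty = 63187.39 × 21% = 13269.35
Buyer bears (A): 610.12 + 1166.47 + 540.06 + 718.56 + 188.29 + 634.05 = 3857.55
Landed cost (A) = invoice 60870.74 + 3857.55 + duty 13269.35 = 77997.64
Supplier B (CIF):
The CIF price already equals the CIF value: 68687.99
Import duty = 68687.99 × 21% = 14424.48
Buyer bears (B): 718.56 + 188.29 + 634.05 = 1540.90
Landed cost (B) = invoice 68687.99 + 1540.90 + duty 14424.48 = 84653.37
Difference = |77997.64 − 84653.37| = 6655.73

Supplier A is cheaper by CAD 6655.73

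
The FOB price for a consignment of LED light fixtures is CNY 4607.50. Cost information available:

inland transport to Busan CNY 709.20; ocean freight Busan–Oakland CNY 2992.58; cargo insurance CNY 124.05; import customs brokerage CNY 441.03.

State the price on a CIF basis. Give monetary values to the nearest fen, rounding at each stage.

Not relevant to the conversion: inland to port — on the seller under both FOB and CIF; already in the FOB price and stays in the CIF price. brokerage — on the buyer under both terms; not part of either seller's price.
From FOB to CIF, the seller additionally bears: freight, insurance.
CIF price = 4607.50 + 2992.58 + 124.05 = 7724.13

CIF price: CNY 7724.13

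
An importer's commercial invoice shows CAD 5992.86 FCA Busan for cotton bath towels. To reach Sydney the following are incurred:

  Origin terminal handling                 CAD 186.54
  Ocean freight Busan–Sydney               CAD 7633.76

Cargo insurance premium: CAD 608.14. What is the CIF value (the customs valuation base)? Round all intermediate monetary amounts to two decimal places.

CIF value: CAD 14421.30

CIF = FCA price + pre-shipment costs + freight + insurance
CIF = 5992.86 + 186.54 + 7633.76 + 608.14 = 14421.30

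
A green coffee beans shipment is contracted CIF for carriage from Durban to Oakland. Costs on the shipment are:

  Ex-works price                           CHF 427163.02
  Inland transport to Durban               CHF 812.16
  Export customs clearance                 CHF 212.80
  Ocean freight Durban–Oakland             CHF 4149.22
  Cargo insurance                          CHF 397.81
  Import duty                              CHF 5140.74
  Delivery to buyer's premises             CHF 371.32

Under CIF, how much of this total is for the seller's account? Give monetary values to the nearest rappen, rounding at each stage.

CIF: the seller pays costs through ocean freight and marine insurance to the destination port.
Seller's account: goods 427163.02 + inland to port 812.16 + export clearance 212.80 + freight 4149.22 + insurance 397.81 = 432735.01
Buyer's account: duty 5140.74 + delivery 371.32 = 5512.06

Seller's account: CHF 432735.01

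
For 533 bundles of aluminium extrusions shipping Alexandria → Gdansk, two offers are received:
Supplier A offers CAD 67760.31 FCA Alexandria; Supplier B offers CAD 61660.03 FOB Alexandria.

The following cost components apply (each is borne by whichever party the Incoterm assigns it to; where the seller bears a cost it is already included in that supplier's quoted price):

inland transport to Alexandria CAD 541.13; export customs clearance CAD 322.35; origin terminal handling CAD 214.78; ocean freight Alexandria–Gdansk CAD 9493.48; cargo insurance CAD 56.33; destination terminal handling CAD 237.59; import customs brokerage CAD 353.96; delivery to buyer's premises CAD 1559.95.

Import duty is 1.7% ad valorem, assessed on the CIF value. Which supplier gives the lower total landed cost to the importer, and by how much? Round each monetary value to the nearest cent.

Supplier A (FCA):
CIF value = FCA price + origin terminal + freight + insurance = 67760.31 + 214.78 + 9493.48 + 56.33 = 77524.90
Import duty = 77524.90 × 1.7% = 1317.92
Buyer bears (A): 214.78 + 9493.48 + 56.33 + 237.59 + 353.96 + 1559.95 = 11916.09
Landed cost (A) = invoice 67760.31 + 11916.09 + duty 1317.92 = 80994.32
Supplier B (FOB):
CIF value = FOB price + freight + insurance = 61660.03 + 9493.48 + 56.33 = 71209.84
Import duty = 71209.84 × 1.7% = 1210.57
Buyer bears (B): 9493.48 + 56.33 + 237.59 + 353.96 + 1559.95 = 11701.31
Landed cost (B) = invoice 61660.03 + 11701.31 + duty 1210.57 = 74571.91
Difference = |80994.32 − 74571.91| = 6422.41

Supplier B is cheaper by CAD 6422.41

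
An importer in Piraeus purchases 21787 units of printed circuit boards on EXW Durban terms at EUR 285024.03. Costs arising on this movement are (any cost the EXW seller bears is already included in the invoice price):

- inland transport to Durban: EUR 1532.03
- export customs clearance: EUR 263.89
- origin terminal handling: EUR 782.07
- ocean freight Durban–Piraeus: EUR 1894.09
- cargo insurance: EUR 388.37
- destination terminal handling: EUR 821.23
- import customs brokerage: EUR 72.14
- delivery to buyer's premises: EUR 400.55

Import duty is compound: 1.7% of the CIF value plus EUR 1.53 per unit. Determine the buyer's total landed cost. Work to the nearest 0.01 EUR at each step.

EXW: the seller makes goods available at their premises; the buyer bears all onward costs.
CIF value = EXW price + inland to port + export clearance + origin terminal + freight + insurance = 285024.03 + 1532.03 + 263.89 + 782.07 + 1894.09 + 388.37 = 289884.48
Ad valorem component: 289884.48 × 1.7% = 4928.04
Specific component: 21787 × 1.53 = 33334.11
Import duty = 4928.04 + 33334.11 = 38262.15
Buyer bears: inland to port 1532.03 + export clearance 263.89 + origin terminal 782.07 + freight 1894.09 + insurance 388.37 + destination terminal 821.23 + brokerage 72.14 + delivery 400.55 + duty 38262.15 = 44416.52
Landed cost = invoice 285024.03 + 44416.52 = 329440.55

Total landed cost: EUR 329440.55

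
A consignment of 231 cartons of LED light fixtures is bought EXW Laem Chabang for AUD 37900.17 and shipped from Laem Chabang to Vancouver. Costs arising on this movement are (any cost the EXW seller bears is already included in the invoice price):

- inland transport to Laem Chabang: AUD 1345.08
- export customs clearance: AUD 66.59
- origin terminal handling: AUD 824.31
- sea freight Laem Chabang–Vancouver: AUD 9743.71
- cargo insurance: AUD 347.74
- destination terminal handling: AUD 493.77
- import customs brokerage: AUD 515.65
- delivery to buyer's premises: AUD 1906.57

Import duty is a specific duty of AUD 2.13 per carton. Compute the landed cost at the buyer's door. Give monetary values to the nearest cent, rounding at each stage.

Total landed cost: AUD 53635.62

EXW: the seller makes goods available at their premises; the buyer bears all onward costs.
CIF value = EXW price + inland to port + export clearance + origin terminal + freight + insurance = 37900.17 + 1345.08 + 66.59 + 824.31 + 9743.71 + 347.74 = 50227.60
Import duty = 231 × 2.13 = 492.03
Buyer bears: inland to port 1345.08 + export clearance 66.59 + origin terminal 824.31 + freight 9743.71 + insurance 347.74 + destination terminal 493.77 + brokerage 515.65 + delivery 1906.57 + duty 492.03 = 15735.45
Landed cost = invoice 37900.17 + 15735.45 = 53635.62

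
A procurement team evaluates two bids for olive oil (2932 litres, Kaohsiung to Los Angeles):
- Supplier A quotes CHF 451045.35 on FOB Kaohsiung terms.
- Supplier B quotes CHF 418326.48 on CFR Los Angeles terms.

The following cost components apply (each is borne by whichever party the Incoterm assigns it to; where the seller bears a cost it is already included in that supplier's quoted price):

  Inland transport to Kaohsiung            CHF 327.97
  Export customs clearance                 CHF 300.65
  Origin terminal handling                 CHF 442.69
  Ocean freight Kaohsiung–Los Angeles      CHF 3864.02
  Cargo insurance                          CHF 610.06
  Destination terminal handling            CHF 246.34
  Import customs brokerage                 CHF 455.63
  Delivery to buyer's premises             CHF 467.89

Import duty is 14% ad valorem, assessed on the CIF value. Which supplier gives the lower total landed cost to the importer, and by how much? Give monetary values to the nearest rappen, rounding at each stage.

Supplier B is cheaper by CHF 41704.49

Supplier A (FOB):
CIF value = FOB price + freight + insurance = 451045.35 + 3864.02 + 610.06 = 455519.43
Import duty = 455519.43 × 14% = 63772.72
Buyer bears (A): 3864.02 + 610.06 + 246.34 + 455.63 + 467.89 = 5643.94
Landed cost (A) = invoice 451045.35 + 5643.94 + duty 63772.72 = 520462.01
Supplier B (CFR):
CIF value = CFR price + insurance = 418326.48 + 610.06 = 418936.54
Import duty = 418936.54 × 14% = 58651.12
Buyer bears (B): 610.06 + 246.34 + 455.63 + 467.89 = 1779.92
Landed cost (B) = invoice 418326.48 + 1779.92 + duty 58651.12 = 478757.52
Difference = |520462.01 − 478757.52| = 41704.49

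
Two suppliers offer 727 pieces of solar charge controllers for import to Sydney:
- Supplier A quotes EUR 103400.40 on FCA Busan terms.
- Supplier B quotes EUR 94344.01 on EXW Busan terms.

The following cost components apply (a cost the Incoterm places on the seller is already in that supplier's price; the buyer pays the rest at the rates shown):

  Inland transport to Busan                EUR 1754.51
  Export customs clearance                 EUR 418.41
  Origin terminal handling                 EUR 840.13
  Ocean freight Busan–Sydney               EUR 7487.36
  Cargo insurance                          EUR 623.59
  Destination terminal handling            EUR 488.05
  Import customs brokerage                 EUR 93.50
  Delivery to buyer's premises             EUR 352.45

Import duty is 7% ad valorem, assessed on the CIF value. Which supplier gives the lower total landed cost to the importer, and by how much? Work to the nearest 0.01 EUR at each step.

Supplier B is cheaper by EUR 7365.31

Supplier A (FCA):
CIF value = FCA price + origin terminal + freight + insurance = 103400.40 + 840.13 + 7487.36 + 623.59 = 112351.48
Import duty = 112351.48 × 7% = 7864.60
Buyer bears (A): 840.13 + 7487.36 + 623.59 + 488.05 + 93.50 + 352.45 = 9885.08
Landed cost (A) = invoice 103400.40 + 9885.08 + duty 7864.60 = 121150.08
Supplier B (EXW):
CIF value = EXW price + inland to port + export clearance + origin terminal + freight + insurance = 94344.01 + 1754.51 + 418.41 + 840.13 + 7487.36 + 623.59 = 105468.01
Import duty = 105468.01 × 7% = 7382.76
Buyer bears (B): 1754.51 + 418.41 + 840.13 + 7487.36 + 623.59 + 488.05 + 93.50 + 352.45 = 12058.00
Landed cost (B) = invoice 94344.01 + 12058.00 + duty 7382.76 = 113784.77
Difference = |121150.08 − 113784.77| = 7365.31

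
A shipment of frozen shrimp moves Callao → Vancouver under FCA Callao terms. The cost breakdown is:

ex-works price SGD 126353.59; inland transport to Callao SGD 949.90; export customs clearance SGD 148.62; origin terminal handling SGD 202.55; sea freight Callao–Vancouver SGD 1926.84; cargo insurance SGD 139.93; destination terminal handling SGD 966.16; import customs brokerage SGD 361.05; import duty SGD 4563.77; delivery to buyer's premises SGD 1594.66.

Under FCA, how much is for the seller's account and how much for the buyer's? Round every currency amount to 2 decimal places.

FCA: the seller delivers export-cleared goods to the carrier; the buyer bears costs from that point.
Seller's account: goods 126353.59 + inland to port 949.90 + export clearance 148.62 = 127452.11
Buyer's account: origin terminal 202.55 + freight 1926.84 + insurance 139.93 + destination terminal 966.16 + brokerage 361.05 + duty 4563.77 + delivery 1594.66 = 9754.96

Seller: SGD 127452.11; buyer: SGD 9754.96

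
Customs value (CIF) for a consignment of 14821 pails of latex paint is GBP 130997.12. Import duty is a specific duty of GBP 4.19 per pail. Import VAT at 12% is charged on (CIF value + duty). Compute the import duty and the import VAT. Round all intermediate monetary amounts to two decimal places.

Import duty: GBP 62099.99; import VAT: GBP 23171.65

Import duty = 14821 × 4.19 = 62099.99
VAT base = CIF + duty = 130997.12 + 62099.99 = 193097.11
Import VAT = 193097.11 × 12% = 23171.65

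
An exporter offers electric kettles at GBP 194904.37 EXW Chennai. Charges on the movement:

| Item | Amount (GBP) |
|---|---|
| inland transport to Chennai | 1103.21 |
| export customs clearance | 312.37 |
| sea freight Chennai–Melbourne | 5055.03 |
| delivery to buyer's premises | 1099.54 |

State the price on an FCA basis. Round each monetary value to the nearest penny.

FCA price: GBP 196319.95

Not relevant to the conversion: freight, delivery — on the buyer under both terms; not part of either seller's price.
From EXW to FCA, the seller additionally bears: inland to port, export clearance.
FCA price = 194904.37 + 1103.21 + 312.37 = 196319.95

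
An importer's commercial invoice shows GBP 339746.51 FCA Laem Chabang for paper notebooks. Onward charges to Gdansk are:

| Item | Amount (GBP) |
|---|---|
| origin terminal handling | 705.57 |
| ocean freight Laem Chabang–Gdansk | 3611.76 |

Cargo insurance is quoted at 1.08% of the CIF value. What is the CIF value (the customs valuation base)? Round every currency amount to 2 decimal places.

Let C be the CIF value. C = FCA price + pre-shipment costs + freight + 1.08% × C
C − 1.08% × C = 339746.51 + 705.57 + 3611.76
0.9892 × C = 344063.84
C = 344063.84 / 0.9892 = 347820.30
Insurance premium = 1.08% × 347820.30 = 3756.46

CIF value: GBP 347820.30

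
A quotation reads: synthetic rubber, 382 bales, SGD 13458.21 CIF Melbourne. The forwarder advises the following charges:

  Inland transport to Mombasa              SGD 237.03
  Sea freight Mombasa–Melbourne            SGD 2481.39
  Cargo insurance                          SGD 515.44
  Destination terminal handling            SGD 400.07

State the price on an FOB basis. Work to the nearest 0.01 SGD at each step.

Not relevant to the conversion: inland to port — on the seller under both CIF and FOB; already in the CIF price and stays in the FOB price. destination terminal — on the buyer under both terms; not part of either seller's price.
From CIF to FOB, the seller no longer bears: freight, insurance.
FOB price = 13458.21 − 2481.39 − 515.44 = 10461.38

FOB price: SGD 10461.38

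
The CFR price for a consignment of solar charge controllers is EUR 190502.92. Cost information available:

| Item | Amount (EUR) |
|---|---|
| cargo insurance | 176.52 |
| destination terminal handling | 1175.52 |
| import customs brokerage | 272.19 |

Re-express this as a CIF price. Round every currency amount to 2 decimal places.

Not relevant to the conversion: destination terminal, brokerage — on the buyer under both terms; not part of either seller's price.
From CFR to CIF, the seller additionally bears: insurance.
CIF price = 190502.92 + 176.52 = 190679.44

CIF price: EUR 190679.44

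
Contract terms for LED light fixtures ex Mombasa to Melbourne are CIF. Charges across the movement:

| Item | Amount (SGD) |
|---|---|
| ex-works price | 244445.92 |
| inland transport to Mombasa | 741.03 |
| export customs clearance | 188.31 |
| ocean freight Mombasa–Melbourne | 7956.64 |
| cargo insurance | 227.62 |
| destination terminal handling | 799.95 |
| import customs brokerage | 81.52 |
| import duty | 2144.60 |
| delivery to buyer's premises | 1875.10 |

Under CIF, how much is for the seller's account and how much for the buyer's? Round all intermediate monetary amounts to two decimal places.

Seller: SGD 253559.52; buyer: SGD 4901.17

CIF: the seller pays costs through ocean freight and marine insurance to the destination port.
Seller's account: goods 244445.92 + inland to port 741.03 + export clearance 188.31 + freight 7956.64 + insurance 227.62 = 253559.52
Buyer's account: destination terminal 799.95 + brokerage 81.52 + duty 2144.60 + delivery 1875.10 = 4901.17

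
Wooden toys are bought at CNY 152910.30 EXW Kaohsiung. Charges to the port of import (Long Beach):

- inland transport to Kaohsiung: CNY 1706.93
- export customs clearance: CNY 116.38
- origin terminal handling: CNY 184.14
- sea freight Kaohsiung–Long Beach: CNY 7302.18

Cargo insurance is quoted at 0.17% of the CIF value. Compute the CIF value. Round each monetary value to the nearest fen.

Let C be the CIF value. C = EXW price + pre-shipment costs + freight + 0.17% × C
C − 0.17% × C = 152910.30 + 1706.93 + 116.38 + 184.14 + 7302.18
0.9983 × C = 162219.93
C = 162219.93 / 0.9983 = 162496.17
Insurance premium = 0.17% × 162496.17 = 276.24

CIF value: CNY 162496.17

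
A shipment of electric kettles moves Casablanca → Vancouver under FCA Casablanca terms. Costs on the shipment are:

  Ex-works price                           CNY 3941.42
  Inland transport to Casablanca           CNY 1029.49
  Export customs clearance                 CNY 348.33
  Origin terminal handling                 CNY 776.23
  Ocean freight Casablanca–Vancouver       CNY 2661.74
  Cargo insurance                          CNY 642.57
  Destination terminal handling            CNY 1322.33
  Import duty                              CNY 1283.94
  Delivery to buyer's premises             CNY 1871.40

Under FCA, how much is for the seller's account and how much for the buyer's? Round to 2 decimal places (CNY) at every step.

FCA: the seller delivers export-cleared goods to the carrier; the buyer bears costs from that point.
Seller's account: goods 3941.42 + inland to port 1029.49 + export clearance 348.33 = 5319.24
Buyer's account: origin terminal 776.23 + freight 2661.74 + insurance 642.57 + destination terminal 1322.33 + duty 1283.94 + delivery 1871.40 = 8558.21

Seller: CNY 5319.24; buyer: CNY 8558.21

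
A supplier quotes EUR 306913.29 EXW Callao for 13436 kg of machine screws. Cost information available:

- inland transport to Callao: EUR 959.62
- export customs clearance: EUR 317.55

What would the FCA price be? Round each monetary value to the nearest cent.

From EXW to FCA, the seller additionally bears: inland to port, export clearance.
FCA price = 306913.29 + 959.62 + 317.55 = 308190.46

FCA price: EUR 308190.46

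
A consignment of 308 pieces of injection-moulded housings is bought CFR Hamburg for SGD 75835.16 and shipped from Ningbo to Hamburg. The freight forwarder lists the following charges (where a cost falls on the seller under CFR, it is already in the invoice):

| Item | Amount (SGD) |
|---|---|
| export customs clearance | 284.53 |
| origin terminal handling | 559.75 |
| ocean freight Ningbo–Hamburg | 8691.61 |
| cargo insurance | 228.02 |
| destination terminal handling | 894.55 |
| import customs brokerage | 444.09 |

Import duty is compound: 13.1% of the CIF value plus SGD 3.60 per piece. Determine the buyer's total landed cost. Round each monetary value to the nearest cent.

Total landed cost: SGD 88474.90

CFR: the seller pays costs through ocean freight to the destination port, but not insurance.
Already in the invoice (seller's account under CFR): export clearance, origin terminal, freight — exclude.
CIF value = CFR price + insurance = 75835.16 + 228.02 = 76063.18
Ad valorem component: 76063.18 × 13.1% = 9964.28
Specific component: 308 × 3.60 = 1108.80
Import duty = 9964.28 + 1108.80 = 11073.08
Buyer bears: insurance 228.02 + destination terminal 894.55 + brokerage 444.09 + duty 11073.08 = 12639.74
Landed cost = invoice 75835.16 + 12639.74 = 88474.90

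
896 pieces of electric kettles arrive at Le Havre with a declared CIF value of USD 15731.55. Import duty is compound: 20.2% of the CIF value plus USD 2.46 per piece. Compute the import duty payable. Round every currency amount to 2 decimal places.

Ad valorem component: 15731.55 × 20.2% = 3177.77
Specific component: 896 × 2.46 = 2204.16
Import duty = 3177.77 + 2204.16 = 5381.93

Import duty: USD 5381.93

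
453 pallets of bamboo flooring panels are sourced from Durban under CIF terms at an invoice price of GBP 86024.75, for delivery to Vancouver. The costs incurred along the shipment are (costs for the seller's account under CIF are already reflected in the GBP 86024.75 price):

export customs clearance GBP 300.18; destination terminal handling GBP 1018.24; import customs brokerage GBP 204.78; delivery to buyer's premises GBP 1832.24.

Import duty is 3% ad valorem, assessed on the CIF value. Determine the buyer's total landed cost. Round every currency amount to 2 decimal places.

Total landed cost: GBP 91660.75

CIF: the seller pays costs through ocean freight and marine insurance to the destination port.
Already in the invoice (seller's account under CIF): export clearance — exclude.
The CIF price already equals the CIF value: 86024.75
Import duty = 86024.75 × 3% = 2580.74
Buyer bears: destination terminal 1018.24 + brokerage 204.78 + delivery 1832.24 + duty 2580.74 = 5636.00
Landed cost = invoice 86024.75 + 5636.00 = 91660.75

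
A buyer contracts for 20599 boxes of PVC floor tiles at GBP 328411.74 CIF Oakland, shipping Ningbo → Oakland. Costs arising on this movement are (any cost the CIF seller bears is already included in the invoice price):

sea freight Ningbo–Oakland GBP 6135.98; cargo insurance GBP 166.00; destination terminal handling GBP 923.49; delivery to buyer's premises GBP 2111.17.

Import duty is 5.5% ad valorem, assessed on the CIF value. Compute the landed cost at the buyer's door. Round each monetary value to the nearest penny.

Total landed cost: GBP 349509.05

CIF: the seller pays costs through ocean freight and marine insurance to the destination port.
Already in the invoice (seller's account under CIF): freight, insurance — exclude.
The CIF price already equals the CIF value: 328411.74
Import duty = 328411.74 × 5.5% = 18062.65
Buyer bears: destination terminal 923.49 + delivery 2111.17 + duty 18062.65 = 21097.31
Landed cost = invoice 328411.74 + 21097.31 = 349509.05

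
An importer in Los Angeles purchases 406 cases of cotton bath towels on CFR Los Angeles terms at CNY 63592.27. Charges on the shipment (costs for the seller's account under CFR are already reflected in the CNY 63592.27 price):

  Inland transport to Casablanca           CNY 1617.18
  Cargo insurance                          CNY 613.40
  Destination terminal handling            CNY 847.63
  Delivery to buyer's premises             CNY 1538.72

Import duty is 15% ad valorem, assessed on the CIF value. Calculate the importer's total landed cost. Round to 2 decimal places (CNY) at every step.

Total landed cost: CNY 76222.87

CFR: the seller pays costs through ocean freight to the destination port, but not insurance.
Already in the invoice (seller's account under CFR): inland to port — exclude.
CIF value = CFR price + insurance = 63592.27 + 613.40 = 64205.67
Import duty = 64205.67 × 15% = 9630.85
Buyer bears: insurance 613.40 + destination terminal 847.63 + delivery 1538.72 + duty 9630.85 = 12630.60
Landed cost = invoice 63592.27 + 12630.60 = 76222.87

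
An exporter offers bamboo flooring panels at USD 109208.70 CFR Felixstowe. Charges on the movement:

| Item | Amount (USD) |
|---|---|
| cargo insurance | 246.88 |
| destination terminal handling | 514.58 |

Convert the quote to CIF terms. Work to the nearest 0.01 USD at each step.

CIF price: USD 109455.58

Not relevant to the conversion: destination terminal — on the buyer under both terms; not part of either seller's price.
From CFR to CIF, the seller additionally bears: insurance.
CIF price = 109208.70 + 246.88 = 109455.58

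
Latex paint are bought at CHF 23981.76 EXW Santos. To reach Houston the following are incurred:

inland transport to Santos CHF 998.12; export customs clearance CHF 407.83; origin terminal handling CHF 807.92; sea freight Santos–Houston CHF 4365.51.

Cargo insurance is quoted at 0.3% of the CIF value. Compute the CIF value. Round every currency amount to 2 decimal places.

CIF value: CHF 30653.10

Let C be the CIF value. C = EXW price + pre-shipment costs + freight + 0.3% × C
C − 0.3% × C = 23981.76 + 998.12 + 407.83 + 807.92 + 4365.51
0.997 × C = 30561.14
C = 30561.14 / 0.997 = 30653.10
Insurance premium = 0.3% × 30653.10 = 91.96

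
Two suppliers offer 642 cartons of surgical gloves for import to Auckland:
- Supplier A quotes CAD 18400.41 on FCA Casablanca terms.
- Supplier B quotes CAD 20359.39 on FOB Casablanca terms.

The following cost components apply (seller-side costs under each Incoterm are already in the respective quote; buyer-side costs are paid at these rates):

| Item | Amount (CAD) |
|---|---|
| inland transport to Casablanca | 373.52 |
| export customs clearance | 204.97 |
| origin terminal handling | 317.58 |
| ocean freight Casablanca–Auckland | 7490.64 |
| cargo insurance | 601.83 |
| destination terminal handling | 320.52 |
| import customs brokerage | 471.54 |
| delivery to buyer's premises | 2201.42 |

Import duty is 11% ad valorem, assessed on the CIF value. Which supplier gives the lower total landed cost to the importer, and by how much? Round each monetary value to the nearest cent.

Supplier A (FCA):
CIF value = FCA price + origin terminal + freight + insurance = 18400.41 + 317.58 + 7490.64 + 601.83 = 26810.46
Import duty = 26810.46 × 11% = 2949.15
Buyer bears (A): 317.58 + 7490.64 + 601.83 + 320.52 + 471.54 + 2201.42 = 11403.53
Landed cost (A) = invoice 18400.41 + 11403.53 + duty 2949.15 = 32753.09
Supplier B (FOB):
CIF value = FOB price + freight + insurance = 20359.39 + 7490.64 + 601.83 = 28451.86
Import duty = 28451.86 × 11% = 3129.70
Buyer bears (B): 7490.64 + 601.83 + 320.52 + 471.54 + 2201.42 = 11085.95
Landed cost (B) = invoice 20359.39 + 11085.95 + duty 3129.70 = 34575.04
Difference = |32753.09 − 34575.04| = 1821.95

Supplier A is cheaper by CAD 1821.95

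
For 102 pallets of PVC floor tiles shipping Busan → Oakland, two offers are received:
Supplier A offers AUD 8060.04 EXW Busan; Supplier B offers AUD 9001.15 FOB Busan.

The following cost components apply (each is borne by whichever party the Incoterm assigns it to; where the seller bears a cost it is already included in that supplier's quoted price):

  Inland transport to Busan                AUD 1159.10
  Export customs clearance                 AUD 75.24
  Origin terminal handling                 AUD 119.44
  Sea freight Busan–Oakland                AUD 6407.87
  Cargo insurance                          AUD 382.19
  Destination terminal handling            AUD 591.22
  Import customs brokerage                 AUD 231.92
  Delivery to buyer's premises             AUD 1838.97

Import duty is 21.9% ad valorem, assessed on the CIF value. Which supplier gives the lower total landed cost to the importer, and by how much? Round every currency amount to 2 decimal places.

Supplier A (EXW):
CIF value = EXW price + inland to port + export clearance + origin terminal + freight + insurance = 8060.04 + 1159.10 + 75.24 + 119.44 + 6407.87 + 382.19 = 16203.88
Import duty = 16203.88 × 21.9% = 3548.65
Buyer bears (A): 1159.10 + 75.24 + 119.44 + 6407.87 + 382.19 + 591.22 + 231.92 + 1838.97 = 10805.95
Landed cost (A) = invoice 8060.04 + 10805.95 + duty 3548.65 = 22414.64
Supplier B (FOB):
CIF value = FOB price + freight + insurance = 9001.15 + 6407.87 + 382.19 = 15791.21
Import duty = 15791.21 × 21.9% = 3458.27
Buyer bears (B): 6407.87 + 382.19 + 591.22 + 231.92 + 1838.97 = 9452.17
Landed cost (B) = invoice 9001.15 + 9452.17 + duty 3458.27 = 21911.59
Difference = |22414.64 − 21911.59| = 503.05

Supplier B is cheaper by AUD 503.05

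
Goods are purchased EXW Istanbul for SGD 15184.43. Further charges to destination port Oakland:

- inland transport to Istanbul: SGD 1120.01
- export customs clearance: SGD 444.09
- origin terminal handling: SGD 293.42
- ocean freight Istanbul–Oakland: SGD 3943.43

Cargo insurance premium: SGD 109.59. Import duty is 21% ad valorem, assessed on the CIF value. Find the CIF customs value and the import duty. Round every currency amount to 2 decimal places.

CIF value: SGD 21094.97; import duty: SGD 4429.94

CIF = EXW price + pre-shipment costs + freight + insurance
CIF = 15184.43 + 1120.01 + 444.09 + 293.42 + 3943.43 + 109.59 = 21094.97
Import duty = 21094.97 × 21% = 4429.94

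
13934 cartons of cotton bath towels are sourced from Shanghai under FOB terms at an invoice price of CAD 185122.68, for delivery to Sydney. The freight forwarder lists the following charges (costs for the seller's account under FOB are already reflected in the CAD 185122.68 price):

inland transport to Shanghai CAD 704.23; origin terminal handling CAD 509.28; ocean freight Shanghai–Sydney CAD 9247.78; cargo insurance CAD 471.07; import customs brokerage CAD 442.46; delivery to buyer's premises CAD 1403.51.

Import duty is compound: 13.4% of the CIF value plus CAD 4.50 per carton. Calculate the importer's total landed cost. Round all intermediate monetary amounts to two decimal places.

Total landed cost: CAD 285499.27

FOB: the seller bears costs until goods are on board at the origin port; the buyer bears freight, insurance and all costs thereafter.
Already in the invoice (seller's account under FOB): inland to port, origin terminal — exclude.
CIF value = FOB price + freight + insurance = 185122.68 + 9247.78 + 471.07 = 194841.53
Ad valorem component: 194841.53 × 13.4% = 26108.77
Specific component: 13934 × 4.50 = 62703.00
Import duty = 26108.77 + 62703.00 = 88811.77
Buyer bears: freight 9247.78 + insurance 471.07 + brokerage 442.46 + delivery 1403.51 + duty 88811.77 = 100376.59
Landed cost = invoice 185122.68 + 100376.59 = 285499.27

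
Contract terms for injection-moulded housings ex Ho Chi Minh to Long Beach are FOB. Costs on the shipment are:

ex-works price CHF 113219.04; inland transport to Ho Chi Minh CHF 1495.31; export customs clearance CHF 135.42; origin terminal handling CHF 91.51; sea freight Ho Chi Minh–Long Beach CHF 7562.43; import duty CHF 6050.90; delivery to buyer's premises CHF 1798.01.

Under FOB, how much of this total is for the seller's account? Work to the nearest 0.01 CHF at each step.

Seller's account: CHF 114941.28

FOB: the seller bears costs until goods are on board at the origin port; the buyer bears freight, insurance and all costs thereafter.
Seller's account: goods 113219.04 + inland to port 1495.31 + export clearance 135.42 + origin terminal 91.51 = 114941.28
Buyer's account: freight 7562.43 + duty 6050.90 + delivery 1798.01 = 15411.34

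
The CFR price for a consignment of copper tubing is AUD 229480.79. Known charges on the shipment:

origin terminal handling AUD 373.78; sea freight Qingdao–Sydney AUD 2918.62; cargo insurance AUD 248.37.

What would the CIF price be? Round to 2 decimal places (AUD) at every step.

Not relevant to the conversion: origin terminal, freight — on the seller under both CFR and CIF; already in the CFR price and stays in the CIF price.
From CFR to CIF, the seller additionally bears: insurance.
CIF price = 229480.79 + 248.37 = 229729.16

CIF price: AUD 229729.16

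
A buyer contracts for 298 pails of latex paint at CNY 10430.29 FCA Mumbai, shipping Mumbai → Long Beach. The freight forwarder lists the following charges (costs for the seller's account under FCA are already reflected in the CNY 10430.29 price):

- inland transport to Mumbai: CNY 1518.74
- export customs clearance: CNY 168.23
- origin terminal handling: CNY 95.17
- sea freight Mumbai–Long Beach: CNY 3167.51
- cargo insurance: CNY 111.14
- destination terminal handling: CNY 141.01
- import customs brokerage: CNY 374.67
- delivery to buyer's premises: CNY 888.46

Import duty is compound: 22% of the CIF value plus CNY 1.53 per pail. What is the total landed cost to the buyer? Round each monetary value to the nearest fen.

FCA: the seller delivers export-cleared goods to the carrier; the buyer bears costs from that point.
Already in the invoice (seller's account under FCA): inland to port, export clearance — exclude.
CIF value = FCA price + origin terminal + freight + insurance = 10430.29 + 95.17 + 3167.51 + 111.14 = 13804.11
Ad valorem component: 13804.11 × 22% = 3036.90
Specific component: 298 × 1.53 = 455.94
Import duty = 3036.90 + 455.94 = 3492.84
Buyer bears: origin terminal 95.17 + freight 3167.51 + insurance 111.14 + destination terminal 141.01 + brokerage 374.67 + delivery 888.46 + duty 3492.84 = 8270.80
Landed cost = invoice 10430.29 + 8270.80 = 18701.09

Total landed cost: CNY 18701.09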